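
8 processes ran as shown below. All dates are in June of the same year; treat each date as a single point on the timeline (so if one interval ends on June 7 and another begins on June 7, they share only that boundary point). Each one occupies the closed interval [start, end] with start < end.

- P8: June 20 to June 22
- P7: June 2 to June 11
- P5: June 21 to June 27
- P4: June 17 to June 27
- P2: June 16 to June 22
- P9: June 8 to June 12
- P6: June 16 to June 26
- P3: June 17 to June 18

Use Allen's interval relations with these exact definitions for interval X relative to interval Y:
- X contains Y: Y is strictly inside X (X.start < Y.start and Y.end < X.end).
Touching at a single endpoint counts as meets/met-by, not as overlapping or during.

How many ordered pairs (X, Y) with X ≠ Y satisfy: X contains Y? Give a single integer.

4

Checking all 56 ordered pairs for relation 'contains'; matching pairs in alphabetical order:
(P2, P3): P2 contains P3 ✓
(P4, P8): P4 contains P8 ✓
(P6, P3): P6 contains P3 ✓
(P6, P8): P6 contains P8 ✓
Count: 4.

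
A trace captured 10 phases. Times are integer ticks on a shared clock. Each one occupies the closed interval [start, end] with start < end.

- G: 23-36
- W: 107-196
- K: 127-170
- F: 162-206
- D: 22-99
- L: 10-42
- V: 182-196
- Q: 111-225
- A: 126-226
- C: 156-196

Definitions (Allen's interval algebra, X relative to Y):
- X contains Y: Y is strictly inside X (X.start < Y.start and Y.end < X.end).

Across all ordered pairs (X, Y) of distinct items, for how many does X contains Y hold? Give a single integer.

12

Checking all 90 ordered pairs for relation 'contains'; matching pairs in alphabetical order:
(A, C): A contains C ✓
(A, F): A contains F ✓
(A, K): A contains K ✓
(A, V): A contains V ✓
(D, G): D contains G ✓
(F, V): F contains V ✓
(L, G): L contains G ✓
(Q, C): Q contains C ✓
(Q, F): Q contains F ✓
(Q, K): Q contains K ✓
(Q, V): Q contains V ✓
(W, K): W contains K ✓
Count: 12.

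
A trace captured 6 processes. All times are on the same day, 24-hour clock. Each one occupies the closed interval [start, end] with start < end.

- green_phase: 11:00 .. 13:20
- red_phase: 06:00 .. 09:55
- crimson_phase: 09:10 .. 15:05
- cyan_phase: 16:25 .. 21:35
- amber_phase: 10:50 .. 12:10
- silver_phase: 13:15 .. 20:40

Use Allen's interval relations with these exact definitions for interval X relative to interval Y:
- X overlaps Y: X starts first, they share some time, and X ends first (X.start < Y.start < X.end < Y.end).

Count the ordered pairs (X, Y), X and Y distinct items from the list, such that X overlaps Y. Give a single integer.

Checking all 30 ordered pairs for relation 'overlaps'; matching pairs in alphabetical order:
(amber_phase, green_phase): amber_phase overlaps green_phase ✓
(crimson_phase, silver_phase): crimson_phase overlaps silver_phase ✓
(green_phase, silver_phase): green_phase overlaps silver_phase ✓
(red_phase, crimson_phase): red_phase overlaps crimson_phase ✓
(silver_phase, cyan_phase): silver_phase overlaps cyan_phase ✓
Count: 5.

5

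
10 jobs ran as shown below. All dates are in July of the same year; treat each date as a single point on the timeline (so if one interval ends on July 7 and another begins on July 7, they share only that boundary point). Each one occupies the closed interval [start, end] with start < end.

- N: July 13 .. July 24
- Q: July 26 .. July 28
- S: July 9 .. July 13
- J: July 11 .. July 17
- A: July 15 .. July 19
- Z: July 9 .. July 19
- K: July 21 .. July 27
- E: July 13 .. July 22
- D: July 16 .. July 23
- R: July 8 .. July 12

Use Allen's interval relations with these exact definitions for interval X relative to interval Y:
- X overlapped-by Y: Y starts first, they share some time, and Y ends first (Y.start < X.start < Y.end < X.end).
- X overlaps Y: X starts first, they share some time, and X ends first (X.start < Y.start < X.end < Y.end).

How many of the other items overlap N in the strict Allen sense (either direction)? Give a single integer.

Target N = [July 13, July 24].
A [July 15, July 19] → during → no.
D [July 16, July 23] → during → no.
E [July 13, July 22] → starts → no.
J [July 11, July 17] → overlaps → counts.
K [July 21, July 27] → overlapped-by → counts.
Q [July 26, July 28] → after → no.
R [July 8, July 12] → before → no.
S [July 9, July 13] → meets → no.
Z [July 9, July 19] → overlaps → counts.
Total: 3.

3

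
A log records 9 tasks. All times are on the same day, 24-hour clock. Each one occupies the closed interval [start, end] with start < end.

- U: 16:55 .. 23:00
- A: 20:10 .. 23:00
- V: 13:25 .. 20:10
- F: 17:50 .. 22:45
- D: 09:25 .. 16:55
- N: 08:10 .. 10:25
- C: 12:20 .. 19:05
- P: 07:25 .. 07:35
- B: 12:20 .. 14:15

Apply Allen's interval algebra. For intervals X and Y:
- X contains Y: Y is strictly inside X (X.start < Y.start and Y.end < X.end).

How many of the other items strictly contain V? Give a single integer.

Target V = [13:25, 20:10].
A [20:10, 23:00] → met-by → no.
B [12:20, 14:15] → overlaps → no.
C [12:20, 19:05] → overlaps → no.
D [09:25, 16:55] → overlaps → no.
F [17:50, 22:45] → overlapped-by → no.
N [08:10, 10:25] → before → no.
P [07:25, 07:35] → before → no.
U [16:55, 23:00] → overlapped-by → no.
Total: 0.

0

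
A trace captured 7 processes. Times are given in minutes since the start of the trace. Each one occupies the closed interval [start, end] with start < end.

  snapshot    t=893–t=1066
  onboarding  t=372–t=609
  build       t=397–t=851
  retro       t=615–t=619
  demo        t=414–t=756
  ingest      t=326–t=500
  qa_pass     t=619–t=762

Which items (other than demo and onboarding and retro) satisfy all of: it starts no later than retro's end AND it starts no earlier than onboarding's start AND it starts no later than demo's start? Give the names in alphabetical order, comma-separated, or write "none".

Conditions: its start is no later than retro's end (X.start <= t=619) AND its start is no earlier than onboarding's start (X.start >= t=372) AND its start is no later than demo's start (X.start <= t=414).
build: start t=397 <= t=619? ✓; start t=397 >= t=372? ✓; start t=397 <= t=414? ✓ → yes.
ingest: start t=326 <= t=619? ✓; start t=326 >= t=372? ✗; start t=326 <= t=414? ✓ → no.
qa_pass: start t=619 <= t=619? ✓; start t=619 >= t=372? ✓; start t=619 <= t=414? ✗ → no.
snapshot: start t=893 <= t=619? ✗; start t=893 >= t=372? ✓; start t=893 <= t=414? ✗ → no.
Result: build.

build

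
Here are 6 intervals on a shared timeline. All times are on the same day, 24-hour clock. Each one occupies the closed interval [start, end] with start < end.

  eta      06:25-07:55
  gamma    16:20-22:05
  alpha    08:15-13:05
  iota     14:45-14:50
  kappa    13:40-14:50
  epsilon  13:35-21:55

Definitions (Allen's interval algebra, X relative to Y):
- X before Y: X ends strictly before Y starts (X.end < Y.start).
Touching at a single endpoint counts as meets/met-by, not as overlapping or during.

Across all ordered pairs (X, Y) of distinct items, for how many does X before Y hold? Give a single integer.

11

Checking all 30 ordered pairs for relation 'before'; matching pairs in alphabetical order:
(alpha, epsilon): alpha before epsilon ✓
(alpha, gamma): alpha before gamma ✓
(alpha, iota): alpha before iota ✓
(alpha, kappa): alpha before kappa ✓
(eta, alpha): eta before alpha ✓
(eta, epsilon): eta before epsilon ✓
(eta, gamma): eta before gamma ✓
(eta, iota): eta before iota ✓
(eta, kappa): eta before kappa ✓
(iota, gamma): iota before gamma ✓
(kappa, gamma): kappa before gamma ✓
Count: 11.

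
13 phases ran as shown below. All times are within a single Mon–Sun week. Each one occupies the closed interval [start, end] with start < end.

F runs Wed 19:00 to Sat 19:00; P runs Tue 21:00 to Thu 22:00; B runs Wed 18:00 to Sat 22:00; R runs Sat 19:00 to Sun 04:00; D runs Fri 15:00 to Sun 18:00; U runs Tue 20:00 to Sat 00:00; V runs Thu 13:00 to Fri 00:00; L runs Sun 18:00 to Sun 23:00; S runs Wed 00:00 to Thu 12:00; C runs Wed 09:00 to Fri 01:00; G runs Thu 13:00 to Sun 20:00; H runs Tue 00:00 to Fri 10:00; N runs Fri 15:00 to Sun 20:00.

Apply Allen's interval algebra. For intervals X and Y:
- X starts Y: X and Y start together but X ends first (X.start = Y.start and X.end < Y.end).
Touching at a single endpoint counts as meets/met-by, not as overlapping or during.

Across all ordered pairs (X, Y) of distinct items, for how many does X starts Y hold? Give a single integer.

2

Checking all 156 ordered pairs for relation 'starts'; matching pairs in alphabetical order:
(D, N): D starts N ✓
(V, G): V starts G ✓
Count: 2.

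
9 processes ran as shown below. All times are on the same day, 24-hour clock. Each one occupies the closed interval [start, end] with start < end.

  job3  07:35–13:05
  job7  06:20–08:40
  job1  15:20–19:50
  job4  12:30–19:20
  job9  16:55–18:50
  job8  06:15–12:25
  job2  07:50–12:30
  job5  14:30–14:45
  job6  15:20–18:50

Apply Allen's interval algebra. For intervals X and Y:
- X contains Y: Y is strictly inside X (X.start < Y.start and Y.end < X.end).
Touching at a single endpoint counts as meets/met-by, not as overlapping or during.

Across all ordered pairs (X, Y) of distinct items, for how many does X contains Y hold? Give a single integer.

Checking all 72 ordered pairs for relation 'contains'; matching pairs in alphabetical order:
(job1, job9): job1 contains job9 ✓
(job3, job2): job3 contains job2 ✓
(job4, job5): job4 contains job5 ✓
(job4, job6): job4 contains job6 ✓
(job4, job9): job4 contains job9 ✓
(job8, job7): job8 contains job7 ✓
Count: 6.

6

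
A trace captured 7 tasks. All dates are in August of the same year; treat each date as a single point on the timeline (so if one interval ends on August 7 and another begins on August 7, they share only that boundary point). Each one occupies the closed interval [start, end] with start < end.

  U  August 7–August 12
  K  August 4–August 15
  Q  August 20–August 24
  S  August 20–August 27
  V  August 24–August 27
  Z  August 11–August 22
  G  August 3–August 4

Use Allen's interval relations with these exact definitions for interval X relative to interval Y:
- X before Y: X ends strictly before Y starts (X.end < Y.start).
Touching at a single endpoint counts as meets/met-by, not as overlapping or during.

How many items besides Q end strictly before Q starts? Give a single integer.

3

Target Q = [August 20, August 24].
G [August 3, August 4] → before → counts.
K [August 4, August 15] → before → counts.
S [August 20, August 27] → started-by → no.
U [August 7, August 12] → before → counts.
V [August 24, August 27] → met-by → no.
Z [August 11, August 22] → overlaps → no.
Total: 3.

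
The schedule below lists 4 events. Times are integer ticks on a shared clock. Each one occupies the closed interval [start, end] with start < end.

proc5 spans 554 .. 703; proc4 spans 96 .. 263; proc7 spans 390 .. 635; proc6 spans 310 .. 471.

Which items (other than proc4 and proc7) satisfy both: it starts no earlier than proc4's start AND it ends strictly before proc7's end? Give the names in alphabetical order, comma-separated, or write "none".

Conditions: its start is no earlier than proc4's start (X.start >= 96) AND its end is strictly before proc7's end (X.end < 635).
proc5: start 554 >= 96? ✓; end 703 < 635? ✗ → no.
proc6: start 310 >= 96? ✓; end 471 < 635? ✓ → yes.
Result: proc6.

proc6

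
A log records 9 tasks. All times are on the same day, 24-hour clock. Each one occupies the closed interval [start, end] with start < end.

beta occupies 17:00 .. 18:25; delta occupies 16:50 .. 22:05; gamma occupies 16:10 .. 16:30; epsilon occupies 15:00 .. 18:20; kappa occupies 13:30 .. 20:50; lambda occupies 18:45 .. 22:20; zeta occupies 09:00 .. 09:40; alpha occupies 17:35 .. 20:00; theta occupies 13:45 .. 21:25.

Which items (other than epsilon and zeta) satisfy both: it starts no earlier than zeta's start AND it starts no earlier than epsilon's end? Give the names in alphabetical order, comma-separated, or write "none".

lambda

Conditions: its start is no earlier than zeta's start (X.start >= 09:00) AND its start is no earlier than epsilon's end (X.start >= 18:20).
alpha: start 17:35 >= 09:00? ✓; start 17:35 >= 18:20? ✗ → no.
beta: start 17:00 >= 09:00? ✓; start 17:00 >= 18:20? ✗ → no.
delta: start 16:50 >= 09:00? ✓; start 16:50 >= 18:20? ✗ → no.
gamma: start 16:10 >= 09:00? ✓; start 16:10 >= 18:20? ✗ → no.
kappa: start 13:30 >= 09:00? ✓; start 13:30 >= 18:20? ✗ → no.
lambda: start 18:45 >= 09:00? ✓; start 18:45 >= 18:20? ✓ → yes.
theta: start 13:45 >= 09:00? ✓; start 13:45 >= 18:20? ✗ → no.
Result: lambda.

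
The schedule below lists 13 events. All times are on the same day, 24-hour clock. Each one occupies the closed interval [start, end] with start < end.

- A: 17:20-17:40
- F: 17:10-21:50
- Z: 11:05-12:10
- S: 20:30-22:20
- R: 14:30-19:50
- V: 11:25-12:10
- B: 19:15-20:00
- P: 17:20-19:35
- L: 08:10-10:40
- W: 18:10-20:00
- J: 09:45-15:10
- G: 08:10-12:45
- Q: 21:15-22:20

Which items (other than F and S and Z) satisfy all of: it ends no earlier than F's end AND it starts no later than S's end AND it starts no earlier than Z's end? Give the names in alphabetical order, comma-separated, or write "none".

Q

Conditions: its end is no earlier than F's end (X.end >= 21:50) AND its start is no later than S's end (X.start <= 22:20) AND its start is no earlier than Z's end (X.start >= 12:10).
A: end 17:40 >= 21:50? ✗; start 17:20 <= 22:20? ✓; start 17:20 >= 12:10? ✓ → no.
B: end 20:00 >= 21:50? ✗; start 19:15 <= 22:20? ✓; start 19:15 >= 12:10? ✓ → no.
G: end 12:45 >= 21:50? ✗; start 08:10 <= 22:20? ✓; start 08:10 >= 12:10? ✗ → no.
J: end 15:10 >= 21:50? ✗; start 09:45 <= 22:20? ✓; start 09:45 >= 12:10? ✗ → no.
L: end 10:40 >= 21:50? ✗; start 08:10 <= 22:20? ✓; start 08:10 >= 12:10? ✗ → no.
P: end 19:35 >= 21:50? ✗; start 17:20 <= 22:20? ✓; start 17:20 >= 12:10? ✓ → no.
Q: end 22:20 >= 21:50? ✓; start 21:15 <= 22:20? ✓; start 21:15 >= 12:10? ✓ → yes.
R: end 19:50 >= 21:50? ✗; start 14:30 <= 22:20? ✓; start 14:30 >= 12:10? ✓ → no.
V: end 12:10 >= 21:50? ✗; start 11:25 <= 22:20? ✓; start 11:25 >= 12:10? ✗ → no.
W: end 20:00 >= 21:50? ✗; start 18:10 <= 22:20? ✓; start 18:10 >= 12:10? ✓ → no.
Result: Q.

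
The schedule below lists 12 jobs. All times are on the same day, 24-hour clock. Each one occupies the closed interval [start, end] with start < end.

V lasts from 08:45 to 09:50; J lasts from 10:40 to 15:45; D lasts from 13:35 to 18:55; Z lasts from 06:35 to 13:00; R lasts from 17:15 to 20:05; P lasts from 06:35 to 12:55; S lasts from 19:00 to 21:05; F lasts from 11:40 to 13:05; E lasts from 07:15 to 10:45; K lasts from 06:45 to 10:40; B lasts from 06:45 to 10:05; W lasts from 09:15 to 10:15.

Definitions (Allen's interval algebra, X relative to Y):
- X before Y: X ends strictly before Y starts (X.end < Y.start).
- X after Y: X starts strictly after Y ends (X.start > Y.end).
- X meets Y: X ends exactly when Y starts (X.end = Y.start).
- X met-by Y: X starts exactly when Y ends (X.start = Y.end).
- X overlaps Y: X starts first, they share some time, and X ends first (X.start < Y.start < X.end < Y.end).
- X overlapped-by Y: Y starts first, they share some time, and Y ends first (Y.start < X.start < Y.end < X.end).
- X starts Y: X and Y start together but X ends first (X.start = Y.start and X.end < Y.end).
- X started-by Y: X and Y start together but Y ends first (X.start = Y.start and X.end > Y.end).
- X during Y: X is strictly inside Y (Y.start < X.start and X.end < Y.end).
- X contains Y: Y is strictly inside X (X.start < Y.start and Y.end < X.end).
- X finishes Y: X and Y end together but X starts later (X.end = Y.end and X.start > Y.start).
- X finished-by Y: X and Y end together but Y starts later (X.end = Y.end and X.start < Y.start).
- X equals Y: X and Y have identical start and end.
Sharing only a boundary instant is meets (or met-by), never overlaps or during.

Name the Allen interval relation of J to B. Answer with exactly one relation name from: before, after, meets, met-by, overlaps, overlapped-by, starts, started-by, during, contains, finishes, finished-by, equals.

J = [10:40, 15:45]; B = [06:45, 10:05].
Compare endpoints: J.start > B.start, J.start > B.end, J.end > B.start, J.end > B.end.
That pattern is 'after'.

after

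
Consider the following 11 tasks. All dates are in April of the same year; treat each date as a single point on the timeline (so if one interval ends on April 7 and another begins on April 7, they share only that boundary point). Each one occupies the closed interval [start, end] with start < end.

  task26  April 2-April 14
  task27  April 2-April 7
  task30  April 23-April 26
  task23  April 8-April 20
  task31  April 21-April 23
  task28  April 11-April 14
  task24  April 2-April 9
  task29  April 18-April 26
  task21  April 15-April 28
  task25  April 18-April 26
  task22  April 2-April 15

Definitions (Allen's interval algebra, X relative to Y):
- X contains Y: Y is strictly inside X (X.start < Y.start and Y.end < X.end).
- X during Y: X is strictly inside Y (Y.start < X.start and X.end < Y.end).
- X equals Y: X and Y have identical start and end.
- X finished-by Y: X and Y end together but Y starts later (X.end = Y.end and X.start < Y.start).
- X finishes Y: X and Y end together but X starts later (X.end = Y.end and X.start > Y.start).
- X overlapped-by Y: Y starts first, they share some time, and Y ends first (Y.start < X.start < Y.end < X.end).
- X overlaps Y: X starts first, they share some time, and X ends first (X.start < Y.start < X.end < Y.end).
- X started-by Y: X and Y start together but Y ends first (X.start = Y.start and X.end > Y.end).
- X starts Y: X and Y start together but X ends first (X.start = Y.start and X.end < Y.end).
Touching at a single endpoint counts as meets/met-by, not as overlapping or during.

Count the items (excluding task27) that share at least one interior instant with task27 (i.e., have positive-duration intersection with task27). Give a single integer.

Target task27 = [April 2, April 7].
task21 [April 15, April 28] → after → no.
task22 [April 2, April 15] → started-by → counts.
task23 [April 8, April 20] → after → no.
task24 [April 2, April 9] → started-by → counts.
task25 [April 18, April 26] → after → no.
task26 [April 2, April 14] → started-by → counts.
task28 [April 11, April 14] → after → no.
task29 [April 18, April 26] → after → no.
task30 [April 23, April 26] → after → no.
task31 [April 21, April 23] → after → no.
Total: 3.

3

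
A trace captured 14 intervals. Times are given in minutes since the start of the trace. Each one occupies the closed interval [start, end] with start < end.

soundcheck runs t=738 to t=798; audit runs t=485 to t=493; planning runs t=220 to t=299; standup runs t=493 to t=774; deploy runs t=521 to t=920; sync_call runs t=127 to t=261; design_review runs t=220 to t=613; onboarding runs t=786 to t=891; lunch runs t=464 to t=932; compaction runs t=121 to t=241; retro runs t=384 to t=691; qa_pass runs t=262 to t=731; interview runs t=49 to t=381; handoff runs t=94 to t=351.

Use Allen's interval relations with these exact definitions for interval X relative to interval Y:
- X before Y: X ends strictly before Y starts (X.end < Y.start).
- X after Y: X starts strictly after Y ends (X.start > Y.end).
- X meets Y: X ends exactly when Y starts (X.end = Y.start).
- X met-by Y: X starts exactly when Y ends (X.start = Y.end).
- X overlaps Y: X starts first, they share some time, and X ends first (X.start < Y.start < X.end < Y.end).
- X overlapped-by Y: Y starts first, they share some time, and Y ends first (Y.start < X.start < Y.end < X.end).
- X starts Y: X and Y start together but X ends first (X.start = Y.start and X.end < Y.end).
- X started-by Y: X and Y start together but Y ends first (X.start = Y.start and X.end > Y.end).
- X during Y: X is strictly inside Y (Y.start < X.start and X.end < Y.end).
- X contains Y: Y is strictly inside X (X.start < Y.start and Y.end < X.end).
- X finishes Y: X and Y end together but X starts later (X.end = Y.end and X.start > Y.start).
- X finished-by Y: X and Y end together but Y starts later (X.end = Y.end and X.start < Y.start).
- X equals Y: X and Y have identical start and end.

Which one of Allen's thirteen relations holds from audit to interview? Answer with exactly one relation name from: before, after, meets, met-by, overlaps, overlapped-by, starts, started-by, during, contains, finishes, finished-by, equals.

after

audit = [t=485, t=493]; interview = [t=49, t=381].
Compare endpoints: audit.start > interview.start, audit.start > interview.end, audit.end > interview.start, audit.end > interview.end.
That pattern is 'after'.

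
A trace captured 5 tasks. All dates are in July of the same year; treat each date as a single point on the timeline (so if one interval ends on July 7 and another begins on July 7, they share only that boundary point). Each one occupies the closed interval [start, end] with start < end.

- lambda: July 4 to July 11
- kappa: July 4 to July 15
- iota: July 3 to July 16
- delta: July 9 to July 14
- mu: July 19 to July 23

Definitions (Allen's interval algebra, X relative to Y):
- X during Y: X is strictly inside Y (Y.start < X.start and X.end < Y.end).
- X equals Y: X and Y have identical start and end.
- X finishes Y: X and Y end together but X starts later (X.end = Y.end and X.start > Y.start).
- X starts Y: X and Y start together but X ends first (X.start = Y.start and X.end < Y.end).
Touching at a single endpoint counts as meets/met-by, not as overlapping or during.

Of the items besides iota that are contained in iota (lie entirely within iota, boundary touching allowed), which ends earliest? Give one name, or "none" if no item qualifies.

Target iota = [July 3, July 16].
delta [July 9, July 14] → during → candidate.
kappa [July 4, July 15] → during → candidate.
lambda [July 4, July 11] → during → candidate.
mu [July 19, July 23] → after → excluded.
Among candidates, earliest end is July 11 → lambda.

lambda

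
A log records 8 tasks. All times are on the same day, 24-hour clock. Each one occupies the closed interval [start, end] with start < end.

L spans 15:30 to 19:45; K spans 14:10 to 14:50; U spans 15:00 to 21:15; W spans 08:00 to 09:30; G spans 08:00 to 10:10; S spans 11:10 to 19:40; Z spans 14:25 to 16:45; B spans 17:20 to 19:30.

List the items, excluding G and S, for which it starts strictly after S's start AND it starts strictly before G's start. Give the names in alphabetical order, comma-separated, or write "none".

Conditions: its start is strictly after S's start (X.start > 11:10) AND its start is strictly before G's start (X.start < 08:00).
B: start 17:20 > 11:10? ✓; start 17:20 < 08:00? ✗ → no.
K: start 14:10 > 11:10? ✓; start 14:10 < 08:00? ✗ → no.
L: start 15:30 > 11:10? ✓; start 15:30 < 08:00? ✗ → no.
U: start 15:00 > 11:10? ✓; start 15:00 < 08:00? ✗ → no.
W: start 08:00 > 11:10? ✗; start 08:00 < 08:00? ✗ → no.
Z: start 14:25 > 11:10? ✓; start 14:25 < 08:00? ✗ → no.
Result: none.

none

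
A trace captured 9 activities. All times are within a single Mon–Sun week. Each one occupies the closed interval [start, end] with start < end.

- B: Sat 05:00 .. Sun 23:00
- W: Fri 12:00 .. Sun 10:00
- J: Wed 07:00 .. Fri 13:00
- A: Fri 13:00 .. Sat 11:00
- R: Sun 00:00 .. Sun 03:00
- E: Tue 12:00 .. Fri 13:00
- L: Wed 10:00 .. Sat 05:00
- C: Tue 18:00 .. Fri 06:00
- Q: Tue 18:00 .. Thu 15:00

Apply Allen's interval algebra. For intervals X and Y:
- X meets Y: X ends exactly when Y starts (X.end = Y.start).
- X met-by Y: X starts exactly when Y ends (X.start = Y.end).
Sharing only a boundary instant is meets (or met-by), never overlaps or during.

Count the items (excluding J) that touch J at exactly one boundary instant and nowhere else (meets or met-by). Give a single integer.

Target J = [Wed 07:00, Fri 13:00].
A [Fri 13:00, Sat 11:00] → met-by → counts.
B [Sat 05:00, Sun 23:00] → after → no.
C [Tue 18:00, Fri 06:00] → overlaps → no.
E [Tue 12:00, Fri 13:00] → finished-by → no.
L [Wed 10:00, Sat 05:00] → overlapped-by → no.
Q [Tue 18:00, Thu 15:00] → overlaps → no.
R [Sun 00:00, Sun 03:00] → after → no.
W [Fri 12:00, Sun 10:00] → overlapped-by → no.
Total: 1.

1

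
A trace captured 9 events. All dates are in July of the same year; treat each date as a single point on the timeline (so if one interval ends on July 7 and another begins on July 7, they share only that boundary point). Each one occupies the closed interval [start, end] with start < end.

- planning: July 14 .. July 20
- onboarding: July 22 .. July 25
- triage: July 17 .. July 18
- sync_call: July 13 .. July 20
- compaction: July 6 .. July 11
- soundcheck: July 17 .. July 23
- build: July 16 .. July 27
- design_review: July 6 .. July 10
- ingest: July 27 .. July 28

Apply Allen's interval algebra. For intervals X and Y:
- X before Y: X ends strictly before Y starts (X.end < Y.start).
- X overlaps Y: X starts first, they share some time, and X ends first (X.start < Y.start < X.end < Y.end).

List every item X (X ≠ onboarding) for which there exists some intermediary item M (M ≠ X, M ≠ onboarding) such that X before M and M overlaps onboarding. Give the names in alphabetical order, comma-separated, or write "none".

Target onboarding = [July 22, July 25].
Intermediaries M with M overlaps onboarding: soundcheck.
Via soundcheck — items with X before soundcheck: compaction, design_review.
Union: compaction, design_review.

compaction, design_review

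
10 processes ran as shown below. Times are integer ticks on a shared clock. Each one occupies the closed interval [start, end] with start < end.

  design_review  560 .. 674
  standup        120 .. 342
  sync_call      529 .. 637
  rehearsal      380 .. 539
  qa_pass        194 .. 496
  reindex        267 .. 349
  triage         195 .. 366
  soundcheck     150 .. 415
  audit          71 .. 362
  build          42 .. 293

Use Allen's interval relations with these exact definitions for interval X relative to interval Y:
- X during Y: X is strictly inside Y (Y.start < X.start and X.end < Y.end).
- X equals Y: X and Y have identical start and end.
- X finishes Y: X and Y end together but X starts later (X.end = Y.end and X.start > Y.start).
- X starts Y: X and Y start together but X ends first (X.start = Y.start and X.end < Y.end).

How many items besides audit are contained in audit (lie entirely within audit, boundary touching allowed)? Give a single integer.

2

Target audit = [71, 362].
build [42, 293] → overlaps → no.
design_review [560, 674] → after → no.
qa_pass [194, 496] → overlapped-by → no.
rehearsal [380, 539] → after → no.
reindex [267, 349] → during → counts.
soundcheck [150, 415] → overlapped-by → no.
standup [120, 342] → during → counts.
sync_call [529, 637] → after → no.
triage [195, 366] → overlapped-by → no.
Total: 2.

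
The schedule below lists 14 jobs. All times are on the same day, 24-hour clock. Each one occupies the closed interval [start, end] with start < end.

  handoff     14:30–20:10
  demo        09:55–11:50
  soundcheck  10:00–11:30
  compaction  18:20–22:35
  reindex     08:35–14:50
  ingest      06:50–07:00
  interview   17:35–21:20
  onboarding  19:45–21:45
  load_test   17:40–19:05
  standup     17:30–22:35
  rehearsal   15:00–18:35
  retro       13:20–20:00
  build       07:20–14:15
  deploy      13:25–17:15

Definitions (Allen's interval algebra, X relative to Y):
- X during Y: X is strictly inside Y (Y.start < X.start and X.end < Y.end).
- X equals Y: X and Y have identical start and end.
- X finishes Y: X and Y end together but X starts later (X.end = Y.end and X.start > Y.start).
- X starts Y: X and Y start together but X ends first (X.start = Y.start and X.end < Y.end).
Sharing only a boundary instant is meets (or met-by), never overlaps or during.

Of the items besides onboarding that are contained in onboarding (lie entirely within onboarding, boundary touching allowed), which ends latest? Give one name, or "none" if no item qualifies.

none

Target onboarding = [19:45, 21:45].
build [07:20, 14:15] → before → excluded.
compaction [18:20, 22:35] → contains → excluded.
demo [09:55, 11:50] → before → excluded.
deploy [13:25, 17:15] → before → excluded.
handoff [14:30, 20:10] → overlaps → excluded.
ingest [06:50, 07:00] → before → excluded.
interview [17:35, 21:20] → overlaps → excluded.
load_test [17:40, 19:05] → before → excluded.
rehearsal [15:00, 18:35] → before → excluded.
reindex [08:35, 14:50] → before → excluded.
retro [13:20, 20:00] → overlaps → excluded.
soundcheck [10:00, 11:30] → before → excluded.
standup [17:30, 22:35] → contains → excluded.
No candidates → none.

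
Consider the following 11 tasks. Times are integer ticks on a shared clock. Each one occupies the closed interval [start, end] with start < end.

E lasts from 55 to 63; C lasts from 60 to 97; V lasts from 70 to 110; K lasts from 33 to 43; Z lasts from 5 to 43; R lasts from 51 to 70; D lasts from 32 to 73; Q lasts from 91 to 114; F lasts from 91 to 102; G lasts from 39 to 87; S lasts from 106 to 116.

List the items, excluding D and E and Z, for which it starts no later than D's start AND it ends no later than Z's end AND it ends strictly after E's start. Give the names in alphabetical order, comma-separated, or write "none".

none

Conditions: its start is no later than D's start (X.start <= 32) AND its end is no later than Z's end (X.end <= 43) AND its end is strictly after E's start (X.end > 55).
C: start 60 <= 32? ✗; end 97 <= 43? ✗; end 97 > 55? ✓ → no.
F: start 91 <= 32? ✗; end 102 <= 43? ✗; end 102 > 55? ✓ → no.
G: start 39 <= 32? ✗; end 87 <= 43? ✗; end 87 > 55? ✓ → no.
K: start 33 <= 32? ✗; end 43 <= 43? ✓; end 43 > 55? ✗ → no.
Q: start 91 <= 32? ✗; end 114 <= 43? ✗; end 114 > 55? ✓ → no.
R: start 51 <= 32? ✗; end 70 <= 43? ✗; end 70 > 55? ✓ → no.
S: start 106 <= 32? ✗; end 116 <= 43? ✗; end 116 > 55? ✓ → no.
V: start 70 <= 32? ✗; end 110 <= 43? ✗; end 110 > 55? ✓ → no.
Result: none.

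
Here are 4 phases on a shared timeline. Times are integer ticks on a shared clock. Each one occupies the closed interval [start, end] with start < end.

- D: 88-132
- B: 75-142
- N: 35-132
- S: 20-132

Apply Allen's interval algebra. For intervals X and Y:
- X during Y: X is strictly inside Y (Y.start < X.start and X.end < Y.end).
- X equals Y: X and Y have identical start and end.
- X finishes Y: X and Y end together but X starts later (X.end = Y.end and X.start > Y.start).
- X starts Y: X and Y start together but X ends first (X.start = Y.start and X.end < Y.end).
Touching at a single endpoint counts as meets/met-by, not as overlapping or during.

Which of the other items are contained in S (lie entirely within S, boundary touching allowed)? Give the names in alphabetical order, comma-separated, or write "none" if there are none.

D, N

Target S = [20, 132].
B [75, 142] → overlapped-by → no.
D [88, 132] → finishes → yes.
N [35, 132] → finishes → yes.
Result: D, N.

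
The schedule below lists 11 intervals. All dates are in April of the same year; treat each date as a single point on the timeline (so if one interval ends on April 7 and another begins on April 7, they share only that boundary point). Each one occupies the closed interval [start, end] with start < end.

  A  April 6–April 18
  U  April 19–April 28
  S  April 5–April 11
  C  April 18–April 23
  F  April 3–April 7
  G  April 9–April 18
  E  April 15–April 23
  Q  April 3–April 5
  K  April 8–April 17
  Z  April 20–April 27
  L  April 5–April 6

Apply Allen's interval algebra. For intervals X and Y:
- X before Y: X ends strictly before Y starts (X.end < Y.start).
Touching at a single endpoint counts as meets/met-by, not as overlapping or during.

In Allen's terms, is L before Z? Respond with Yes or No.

L = [April 5, April 6], Z = [April 20, April 27].
Actual relation of L to Z: before.
Asked whether 'before' holds → Yes.

Yes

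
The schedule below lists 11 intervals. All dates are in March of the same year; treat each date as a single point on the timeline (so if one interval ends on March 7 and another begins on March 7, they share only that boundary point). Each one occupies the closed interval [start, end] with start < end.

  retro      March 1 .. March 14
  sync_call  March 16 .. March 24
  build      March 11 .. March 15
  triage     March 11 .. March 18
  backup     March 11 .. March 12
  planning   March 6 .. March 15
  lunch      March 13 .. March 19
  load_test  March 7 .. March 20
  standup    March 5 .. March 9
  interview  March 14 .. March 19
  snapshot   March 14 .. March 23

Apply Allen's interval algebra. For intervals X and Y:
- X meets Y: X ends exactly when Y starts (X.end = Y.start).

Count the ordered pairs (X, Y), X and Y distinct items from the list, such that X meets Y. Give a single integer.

2

Checking all 110 ordered pairs for relation 'meets'; matching pairs in alphabetical order:
(retro, interview): retro meets interview ✓
(retro, snapshot): retro meets snapshot ✓
Count: 2.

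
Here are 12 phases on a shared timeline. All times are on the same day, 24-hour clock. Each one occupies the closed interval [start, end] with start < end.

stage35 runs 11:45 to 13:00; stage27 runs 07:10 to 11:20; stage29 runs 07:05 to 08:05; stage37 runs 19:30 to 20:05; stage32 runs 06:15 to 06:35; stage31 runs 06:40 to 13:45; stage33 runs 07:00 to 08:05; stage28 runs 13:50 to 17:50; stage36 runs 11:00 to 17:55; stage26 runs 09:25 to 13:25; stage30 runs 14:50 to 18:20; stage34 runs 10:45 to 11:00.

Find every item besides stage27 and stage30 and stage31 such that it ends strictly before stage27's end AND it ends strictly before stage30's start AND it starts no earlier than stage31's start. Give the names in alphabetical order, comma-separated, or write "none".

stage29, stage33, stage34

Conditions: its end is strictly before stage27's end (X.end < 11:20) AND its end is strictly before stage30's start (X.end < 14:50) AND its start is no earlier than stage31's start (X.start >= 06:40).
stage26: end 13:25 < 11:20? ✗; end 13:25 < 14:50? ✓; start 09:25 >= 06:40? ✓ → no.
stage28: end 17:50 < 11:20? ✗; end 17:50 < 14:50? ✗; start 13:50 >= 06:40? ✓ → no.
stage29: end 08:05 < 11:20? ✓; end 08:05 < 14:50? ✓; start 07:05 >= 06:40? ✓ → yes.
stage32: end 06:35 < 11:20? ✓; end 06:35 < 14:50? ✓; start 06:15 >= 06:40? ✗ → no.
stage33: end 08:05 < 11:20? ✓; end 08:05 < 14:50? ✓; start 07:00 >= 06:40? ✓ → yes.
stage34: end 11:00 < 11:20? ✓; end 11:00 < 14:50? ✓; start 10:45 >= 06:40? ✓ → yes.
stage35: end 13:00 < 11:20? ✗; end 13:00 < 14:50? ✓; start 11:45 >= 06:40? ✓ → no.
stage36: end 17:55 < 11:20? ✗; end 17:55 < 14:50? ✗; start 11:00 >= 06:40? ✓ → no.
stage37: end 20:05 < 11:20? ✗; end 20:05 < 14:50? ✗; start 19:30 >= 06:40? ✓ → no.
Result: stage29, stage33, stage34.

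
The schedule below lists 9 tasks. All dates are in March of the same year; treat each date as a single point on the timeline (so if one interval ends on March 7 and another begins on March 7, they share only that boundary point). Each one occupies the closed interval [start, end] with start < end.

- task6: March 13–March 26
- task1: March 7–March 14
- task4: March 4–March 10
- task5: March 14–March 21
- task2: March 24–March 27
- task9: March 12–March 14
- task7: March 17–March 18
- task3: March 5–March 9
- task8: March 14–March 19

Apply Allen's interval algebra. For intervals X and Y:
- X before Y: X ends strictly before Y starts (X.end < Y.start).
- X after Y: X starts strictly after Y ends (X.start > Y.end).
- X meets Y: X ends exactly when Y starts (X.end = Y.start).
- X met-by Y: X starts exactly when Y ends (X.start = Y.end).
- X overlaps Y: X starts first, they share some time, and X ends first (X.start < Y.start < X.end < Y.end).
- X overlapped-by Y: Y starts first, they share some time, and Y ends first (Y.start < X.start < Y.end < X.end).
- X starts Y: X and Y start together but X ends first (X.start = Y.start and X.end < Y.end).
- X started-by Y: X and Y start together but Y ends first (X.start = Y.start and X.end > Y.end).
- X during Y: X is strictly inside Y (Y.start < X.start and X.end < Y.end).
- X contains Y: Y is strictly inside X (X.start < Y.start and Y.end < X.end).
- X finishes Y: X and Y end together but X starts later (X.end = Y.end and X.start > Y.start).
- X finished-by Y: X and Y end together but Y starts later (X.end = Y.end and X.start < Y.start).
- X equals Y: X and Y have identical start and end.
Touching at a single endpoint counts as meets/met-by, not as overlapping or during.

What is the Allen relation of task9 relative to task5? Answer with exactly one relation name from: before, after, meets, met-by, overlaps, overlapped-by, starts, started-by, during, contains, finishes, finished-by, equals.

meets

task9 = [March 12, March 14]; task5 = [March 14, March 21].
Compare endpoints: task9.start < task5.start, task9.start < task5.end, task9.end = task5.start, task9.end < task5.end.
That pattern is 'meets'.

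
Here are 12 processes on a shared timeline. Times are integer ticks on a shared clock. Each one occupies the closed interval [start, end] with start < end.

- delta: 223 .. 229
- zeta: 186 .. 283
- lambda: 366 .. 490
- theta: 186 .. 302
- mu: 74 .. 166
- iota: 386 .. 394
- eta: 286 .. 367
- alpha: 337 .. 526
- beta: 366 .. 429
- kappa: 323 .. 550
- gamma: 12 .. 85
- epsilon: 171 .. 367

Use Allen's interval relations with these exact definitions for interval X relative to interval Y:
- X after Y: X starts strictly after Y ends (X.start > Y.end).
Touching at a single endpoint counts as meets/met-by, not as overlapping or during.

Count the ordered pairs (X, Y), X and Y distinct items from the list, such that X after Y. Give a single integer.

Checking all 132 ordered pairs for relation 'after'; matching pairs in alphabetical order:
(alpha, delta): alpha after delta ✓
(alpha, gamma): alpha after gamma ✓
(alpha, mu): alpha after mu ✓
(alpha, theta): alpha after theta ✓
(alpha, zeta): alpha after zeta ✓
(beta, delta): beta after delta ✓
(beta, gamma): beta after gamma ✓
(beta, mu): beta after mu ✓
(beta, theta): beta after theta ✓
(beta, zeta): beta after zeta ✓
(delta, gamma): delta after gamma ✓
(delta, mu): delta after mu ✓
(epsilon, gamma): epsilon after gamma ✓
(epsilon, mu): epsilon after mu ✓
(eta, delta): eta after delta ✓
(eta, gamma): eta after gamma ✓
(eta, mu): eta after mu ✓
(eta, zeta): eta after zeta ✓
(iota, delta): iota after delta ✓
(iota, epsilon): iota after epsilon ✓
(iota, eta): iota after eta ✓
(iota, gamma): iota after gamma ✓
(iota, mu): iota after mu ✓
(iota, theta): iota after theta ✓
... plus 15 further pairs not listed.
Count: 39.

39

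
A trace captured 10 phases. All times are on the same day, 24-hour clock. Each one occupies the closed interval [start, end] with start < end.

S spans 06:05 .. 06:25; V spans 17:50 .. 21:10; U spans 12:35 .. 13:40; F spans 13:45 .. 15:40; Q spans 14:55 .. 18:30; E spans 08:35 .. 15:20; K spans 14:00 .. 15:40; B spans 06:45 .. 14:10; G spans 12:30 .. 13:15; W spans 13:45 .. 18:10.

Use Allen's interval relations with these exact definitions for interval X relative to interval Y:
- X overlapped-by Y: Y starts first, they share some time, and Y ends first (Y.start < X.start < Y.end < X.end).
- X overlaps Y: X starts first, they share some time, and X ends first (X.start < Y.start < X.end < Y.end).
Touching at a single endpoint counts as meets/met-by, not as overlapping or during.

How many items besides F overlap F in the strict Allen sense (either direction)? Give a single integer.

Target F = [13:45, 15:40].
B [06:45, 14:10] → overlaps → counts.
E [08:35, 15:20] → overlaps → counts.
G [12:30, 13:15] → before → no.
K [14:00, 15:40] → finishes → no.
Q [14:55, 18:30] → overlapped-by → counts.
S [06:05, 06:25] → before → no.
U [12:35, 13:40] → before → no.
V [17:50, 21:10] → after → no.
W [13:45, 18:10] → started-by → no.
Total: 3.

3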